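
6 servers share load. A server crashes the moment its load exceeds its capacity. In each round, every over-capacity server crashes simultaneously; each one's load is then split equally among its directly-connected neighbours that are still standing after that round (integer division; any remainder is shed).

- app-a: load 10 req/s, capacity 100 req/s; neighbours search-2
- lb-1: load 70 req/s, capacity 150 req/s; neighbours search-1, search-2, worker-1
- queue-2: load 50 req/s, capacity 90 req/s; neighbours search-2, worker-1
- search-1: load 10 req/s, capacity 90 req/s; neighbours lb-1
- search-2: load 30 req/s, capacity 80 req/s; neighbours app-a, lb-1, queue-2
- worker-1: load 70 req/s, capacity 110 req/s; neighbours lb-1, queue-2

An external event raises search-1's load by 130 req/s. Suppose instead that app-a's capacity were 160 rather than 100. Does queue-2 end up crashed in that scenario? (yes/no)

With app-a's capacity at 160:
Round 1 — search-1 at 140 > 90. search-1 crashes.
  search-1 sheds 140 req/s to lb-1: 140 each.
    lb-1: 70+140 = 210 > 150
Round 2 — lb-1 crashes.
  lb-1 sheds 210 req/s to search-2, worker-1: 105 each.
    search-2: 30+105 = 135 > 80
    worker-1: 70+105 = 175 > 110
Round 3 — search-2, worker-1 crash.
  search-2 sheds 135 req/s to app-a, queue-2: 67 each (1 lost).
    app-a: 10+67 = 77 ≤ 160
    queue-2: 50+67 = 117 > 90
  worker-1 sheds 175 req/s to queue-2: 175 each.
    queue-2: 117+175 = 292 > 90
Round 4 — queue-2 crashes.
  queue-2 sheds 292 req/s: no online neighbours, lost.
No further crashes.

yes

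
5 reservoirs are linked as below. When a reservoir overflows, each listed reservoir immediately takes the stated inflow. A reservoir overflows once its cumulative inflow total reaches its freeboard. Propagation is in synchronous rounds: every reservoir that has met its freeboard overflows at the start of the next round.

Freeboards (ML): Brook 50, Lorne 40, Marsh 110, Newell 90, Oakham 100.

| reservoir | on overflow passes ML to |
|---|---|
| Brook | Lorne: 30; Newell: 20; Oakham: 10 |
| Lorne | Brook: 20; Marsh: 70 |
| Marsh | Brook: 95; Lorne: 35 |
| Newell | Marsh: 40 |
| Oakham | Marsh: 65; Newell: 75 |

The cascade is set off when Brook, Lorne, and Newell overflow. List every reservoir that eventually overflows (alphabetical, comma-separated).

Brook, Lorne, Marsh, Newell

Round 1 — Brook, Lorne, Newell overflow (initial).
  Marsh: +70+40 → 110 ≥ 110
  Oakham: +10 → 10 < 100
Round 2 — Marsh overflows.
No further overflows.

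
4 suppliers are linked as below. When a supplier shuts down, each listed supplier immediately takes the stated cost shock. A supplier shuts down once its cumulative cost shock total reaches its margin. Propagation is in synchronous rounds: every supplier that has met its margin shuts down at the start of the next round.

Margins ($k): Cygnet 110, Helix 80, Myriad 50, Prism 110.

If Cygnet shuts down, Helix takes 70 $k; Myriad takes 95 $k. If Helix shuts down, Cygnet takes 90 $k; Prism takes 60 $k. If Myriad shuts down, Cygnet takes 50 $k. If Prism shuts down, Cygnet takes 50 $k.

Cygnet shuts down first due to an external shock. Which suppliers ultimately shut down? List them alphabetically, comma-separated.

Cygnet, Myriad

Round 1 — Cygnet shuts down (initial).
  Helix: +70 → 70 < 80
  Myriad: +95 → 95 ≥ 50
Round 2 — Myriad shuts down.
No further shutdowns.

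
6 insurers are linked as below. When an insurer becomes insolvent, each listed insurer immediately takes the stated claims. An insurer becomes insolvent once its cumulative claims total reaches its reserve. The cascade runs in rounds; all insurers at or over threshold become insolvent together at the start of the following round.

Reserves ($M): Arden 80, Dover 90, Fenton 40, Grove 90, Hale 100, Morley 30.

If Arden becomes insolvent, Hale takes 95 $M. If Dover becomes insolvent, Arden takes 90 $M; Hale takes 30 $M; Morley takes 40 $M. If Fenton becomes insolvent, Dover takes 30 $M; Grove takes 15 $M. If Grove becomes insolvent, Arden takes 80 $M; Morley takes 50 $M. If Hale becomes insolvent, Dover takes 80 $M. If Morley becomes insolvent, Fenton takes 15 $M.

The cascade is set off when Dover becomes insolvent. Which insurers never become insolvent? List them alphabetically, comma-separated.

Round 1 — Dover becomes insolvent (initial).
  Arden: +90 → 90 ≥ 80
  Hale: +30 → 30 < 100
  Morley: +40 → 40 ≥ 30
Round 2 — Arden, Morley become insolvent.
  Fenton: +15 → 15 < 40
  Hale: +95 → 125 ≥ 100
Round 3 — Hale becomes insolvent.
No further insolvencies.

Fenton, Grove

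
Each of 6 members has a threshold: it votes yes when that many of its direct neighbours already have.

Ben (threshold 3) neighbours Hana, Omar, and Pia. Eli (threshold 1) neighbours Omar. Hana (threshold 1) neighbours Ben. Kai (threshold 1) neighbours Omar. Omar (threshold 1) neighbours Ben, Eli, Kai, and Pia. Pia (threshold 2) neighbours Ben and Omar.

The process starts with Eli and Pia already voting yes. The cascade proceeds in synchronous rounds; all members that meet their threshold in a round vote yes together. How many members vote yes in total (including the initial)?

4

Round 1 — Eli, Pia vote yes (initial).
Round 2 — checking thresholds:
  Ben: 1 of 3 neighbours < 3, not yet.
  Omar: 2 of 4 neighbours ≥ 1, votes yes.
Round 3 — checking thresholds:
  Ben: 2 of 3 neighbours < 3, not yet.
  Kai: 1 of 1 neighbours ≥ 1, votes yes.
Round 4 — no new yes votes; cascade stops.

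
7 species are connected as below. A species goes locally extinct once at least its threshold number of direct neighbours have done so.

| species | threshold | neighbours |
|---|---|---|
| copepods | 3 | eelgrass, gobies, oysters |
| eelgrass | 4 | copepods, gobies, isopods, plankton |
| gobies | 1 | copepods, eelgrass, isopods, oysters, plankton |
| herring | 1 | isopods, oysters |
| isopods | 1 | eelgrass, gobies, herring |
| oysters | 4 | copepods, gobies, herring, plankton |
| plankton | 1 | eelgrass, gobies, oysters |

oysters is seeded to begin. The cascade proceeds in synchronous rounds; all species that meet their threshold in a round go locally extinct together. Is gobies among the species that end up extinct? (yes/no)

yes

Round 1 — oysters goes locally extinct (initial).
Round 2 — checking thresholds:
  copepods: 1 of 3 neighbours < 3, not yet.
  gobies: 1 of 5 neighbours ≥ 1, goes locally extinct.
  herring: 1 of 2 neighbours ≥ 1, goes locally extinct.
  plankton: 1 of 3 neighbours ≥ 1, goes locally extinct.
Round 3 — checking thresholds:
  copepods: 2 of 3 neighbours < 3, not yet.
  eelgrass: 2 of 4 neighbours < 4, not yet.
  isopods: 2 of 3 neighbours ≥ 1, goes locally extinct.
Round 4 — no new extinctions; cascade stops.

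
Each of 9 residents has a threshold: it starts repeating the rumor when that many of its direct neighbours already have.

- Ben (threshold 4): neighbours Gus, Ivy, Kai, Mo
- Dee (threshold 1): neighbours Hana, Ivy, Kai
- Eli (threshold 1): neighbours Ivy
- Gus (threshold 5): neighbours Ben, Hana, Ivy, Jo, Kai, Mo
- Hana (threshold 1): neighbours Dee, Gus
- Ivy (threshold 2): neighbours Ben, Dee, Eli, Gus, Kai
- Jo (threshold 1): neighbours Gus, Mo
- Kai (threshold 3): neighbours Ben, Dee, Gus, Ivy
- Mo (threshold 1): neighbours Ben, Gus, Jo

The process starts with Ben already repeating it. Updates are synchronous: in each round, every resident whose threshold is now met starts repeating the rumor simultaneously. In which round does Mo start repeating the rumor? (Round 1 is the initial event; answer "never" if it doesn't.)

Round 1 — Ben starts repeating the rumor (initial).
Round 2 — checking thresholds:
  Gus: 1 of 6 neighbours < 5, not yet.
  Ivy: 1 of 5 neighbours < 2, not yet.
  Kai: 1 of 4 neighbours < 3, not yet.
  Mo: 1 of 3 neighbours ≥ 1, starts repeating the rumor.
Round 3 — checking thresholds:
  Gus: 2 of 6 neighbours < 5, not yet.
  Ivy: 1 of 5 neighbours < 2, not yet.
  Jo: 1 of 2 neighbours ≥ 1, starts repeating the rumor.
  Kai: 1 of 4 neighbours < 3, not yet.
Round 4 — no new spreads; cascade stops.

2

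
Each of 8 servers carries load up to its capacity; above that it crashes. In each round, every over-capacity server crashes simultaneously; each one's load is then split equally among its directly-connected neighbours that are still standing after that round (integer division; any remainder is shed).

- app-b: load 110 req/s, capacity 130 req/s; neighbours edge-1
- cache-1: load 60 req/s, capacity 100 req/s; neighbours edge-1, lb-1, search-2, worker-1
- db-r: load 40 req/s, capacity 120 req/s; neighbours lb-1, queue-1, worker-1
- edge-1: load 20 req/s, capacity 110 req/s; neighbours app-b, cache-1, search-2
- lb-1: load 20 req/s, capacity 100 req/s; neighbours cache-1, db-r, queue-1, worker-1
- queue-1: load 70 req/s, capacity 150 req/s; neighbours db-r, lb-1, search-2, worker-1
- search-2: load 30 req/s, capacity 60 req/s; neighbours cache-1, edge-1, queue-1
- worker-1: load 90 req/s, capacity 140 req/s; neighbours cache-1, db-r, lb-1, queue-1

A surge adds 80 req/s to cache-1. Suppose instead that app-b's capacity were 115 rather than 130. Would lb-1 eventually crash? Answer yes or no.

no

With app-b's capacity at 115:
Round 1 — cache-1 at 140 > 100. cache-1 crashes.
  cache-1 sheds 140 req/s to edge-1, lb-1, search-2, worker-1: 35 each.
    edge-1: 20+35 = 55 ≤ 110
    lb-1: 20+35 = 55 ≤ 100
    search-2: 30+35 = 65 > 60
    worker-1: 90+35 = 125 ≤ 140
Round 2 — search-2 crashes.
  search-2 sheds 65 req/s to edge-1, queue-1: 32 each (1 lost).
    edge-1: 55+32 = 87 ≤ 110
    queue-1: 70+32 = 102 ≤ 150
No further crashes.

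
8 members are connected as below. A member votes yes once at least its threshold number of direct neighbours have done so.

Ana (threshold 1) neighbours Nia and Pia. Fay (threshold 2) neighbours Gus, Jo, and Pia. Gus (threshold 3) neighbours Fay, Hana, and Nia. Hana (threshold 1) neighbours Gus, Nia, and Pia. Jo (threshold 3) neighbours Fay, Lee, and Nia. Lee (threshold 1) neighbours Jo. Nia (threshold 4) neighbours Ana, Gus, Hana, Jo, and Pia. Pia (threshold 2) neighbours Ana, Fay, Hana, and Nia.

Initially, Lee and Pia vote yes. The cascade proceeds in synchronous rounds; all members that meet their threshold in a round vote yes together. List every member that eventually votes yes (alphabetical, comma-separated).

Round 1 — Lee, Pia vote yes (initial).
Round 2 — checking thresholds:
  Ana: 1 of 2 neighbours ≥ 1, votes yes.
  Fay: 1 of 3 neighbours < 2, not yet.
  Hana: 1 of 3 neighbours ≥ 1, votes yes.
  Jo: 1 of 3 neighbours < 3, not yet.
  Nia: 1 of 5 neighbours < 4, not yet.
Round 3 — no new yes votes; cascade stops.

Ana, Hana, Lee, Pia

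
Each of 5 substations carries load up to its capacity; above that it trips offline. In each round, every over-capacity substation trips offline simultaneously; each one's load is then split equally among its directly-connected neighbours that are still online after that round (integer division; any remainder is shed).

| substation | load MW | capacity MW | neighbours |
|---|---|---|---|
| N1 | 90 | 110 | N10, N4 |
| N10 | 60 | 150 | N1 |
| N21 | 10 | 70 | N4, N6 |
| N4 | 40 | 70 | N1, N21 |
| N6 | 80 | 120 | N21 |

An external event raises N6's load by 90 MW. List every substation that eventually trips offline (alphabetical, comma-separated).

Round 1 — N6 at 170 > 120. N6 trips offline.
  N6 sheds 170 MW to N21: 170 each.
    N21: 10+170 = 180 > 70
Round 2 — N21 trips offline.
  N21 sheds 180 MW to N4: 180 each.
    N4: 40+180 = 220 > 70
Round 3 — N4 trips offline.
  N4 sheds 220 MW to N1: 220 each.
    N1: 90+220 = 310 > 110
Round 4 — N1 trips offline.
  N1 sheds 310 MW to N10: 310 each.
    N10: 60+310 = 370 > 150
Round 5 — N10 trips offline.
  N10 sheds 370 MW: no online neighbours, lost.
No further trips.

N1, N10, N21, N4, N6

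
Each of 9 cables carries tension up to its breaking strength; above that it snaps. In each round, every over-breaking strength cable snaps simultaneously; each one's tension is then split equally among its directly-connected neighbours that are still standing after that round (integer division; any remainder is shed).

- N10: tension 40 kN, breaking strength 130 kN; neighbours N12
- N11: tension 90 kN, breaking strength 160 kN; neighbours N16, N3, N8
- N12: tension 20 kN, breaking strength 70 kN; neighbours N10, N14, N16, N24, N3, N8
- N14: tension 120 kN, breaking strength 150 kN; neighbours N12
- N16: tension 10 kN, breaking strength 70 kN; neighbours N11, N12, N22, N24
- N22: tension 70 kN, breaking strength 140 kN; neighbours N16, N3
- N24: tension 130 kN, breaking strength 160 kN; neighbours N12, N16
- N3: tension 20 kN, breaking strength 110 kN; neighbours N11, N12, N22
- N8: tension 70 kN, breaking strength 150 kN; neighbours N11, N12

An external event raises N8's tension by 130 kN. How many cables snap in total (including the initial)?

7

Round 1 — N8 at 200 > 150. N8 snaps.
  N8 sheds 200 kN to N11, N12: 100 each.
    N11: 90+100 = 190 > 160
    N12: 20+100 = 120 > 70
Round 2 — N11, N12 snap.
  N11 sheds 190 kN to N16, N3: 95 each.
    N16: 10+95 = 105 > 70
    N3: 20+95 = 115 > 110
  N12 sheds 120 kN to N10, N14, N16, N24, N3: 24 each.
    N10: 40+24 = 64 ≤ 130
    N14: 120+24 = 144 ≤ 150
    N16: 105+24 = 129 > 70
    N24: 130+24 = 154 ≤ 160
    N3: 115+24 = 139 > 110
Round 3 — N16, N3 snap.
  N16 sheds 129 kN to N22, N24: 64 each (1 lost).
    N22: 70+64 = 134 ≤ 140
    N24: 154+64 = 218 > 160
  N3 sheds 139 kN to N22: 139 each.
    N22: 134+139 = 273 > 140
Round 4 — N22, N24 snap.
  N22 sheds 273 kN: no online neighbours, lost.
  N24 sheds 218 kN: no online neighbours, lost.
No further breaks.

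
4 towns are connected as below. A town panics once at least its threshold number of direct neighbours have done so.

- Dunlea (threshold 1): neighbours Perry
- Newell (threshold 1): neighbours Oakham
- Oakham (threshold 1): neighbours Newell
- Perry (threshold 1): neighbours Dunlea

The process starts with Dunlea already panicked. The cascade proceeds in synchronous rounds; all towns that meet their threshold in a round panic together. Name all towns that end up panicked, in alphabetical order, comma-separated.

Round 1 — Dunlea panics (initial).
Round 2 — checking thresholds:
  Perry: 1 of 1 neighbours ≥ 1, panics.
Round 3 — no new panics; cascade stops.

Dunlea, Perry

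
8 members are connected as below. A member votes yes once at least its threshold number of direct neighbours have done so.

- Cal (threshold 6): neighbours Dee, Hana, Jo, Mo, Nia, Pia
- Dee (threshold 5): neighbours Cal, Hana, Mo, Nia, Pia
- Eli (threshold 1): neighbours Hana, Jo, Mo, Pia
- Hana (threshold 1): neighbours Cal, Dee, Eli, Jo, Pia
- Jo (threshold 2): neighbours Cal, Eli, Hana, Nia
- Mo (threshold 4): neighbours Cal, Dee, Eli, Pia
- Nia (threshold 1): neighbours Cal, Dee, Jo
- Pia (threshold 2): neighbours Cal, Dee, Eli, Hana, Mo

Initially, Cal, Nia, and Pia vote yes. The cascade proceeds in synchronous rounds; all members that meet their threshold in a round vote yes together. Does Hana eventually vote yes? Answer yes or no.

Round 1 — Cal, Nia, Pia vote yes (initial).
Round 2 — checking thresholds:
  Dee: 3 of 5 neighbours < 5, not yet.
  Eli: 1 of 4 neighbours ≥ 1, votes yes.
  Hana: 2 of 5 neighbours ≥ 1, votes yes.
  Jo: 2 of 4 neighbours ≥ 2, votes yes.
  Mo: 2 of 4 neighbours < 4, not yet.
Round 3 — no new yes votes; cascade stops.

yes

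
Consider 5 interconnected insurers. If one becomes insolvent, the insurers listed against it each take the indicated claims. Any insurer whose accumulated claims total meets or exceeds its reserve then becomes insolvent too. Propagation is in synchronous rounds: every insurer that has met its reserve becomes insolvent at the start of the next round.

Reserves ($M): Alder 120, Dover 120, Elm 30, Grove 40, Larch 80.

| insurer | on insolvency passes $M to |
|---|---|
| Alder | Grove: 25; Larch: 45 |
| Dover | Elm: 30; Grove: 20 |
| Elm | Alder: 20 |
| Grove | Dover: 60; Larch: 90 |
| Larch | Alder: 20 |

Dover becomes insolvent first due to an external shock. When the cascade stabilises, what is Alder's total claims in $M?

Round 1 — Dover becomes insolvent (initial).
  Elm: +30 → 30 ≥ 30
  Grove: +20 → 20 < 40
Round 2 — Elm becomes insolvent.
  Alder: +20 → 20 < 120
No further insolvencies.

20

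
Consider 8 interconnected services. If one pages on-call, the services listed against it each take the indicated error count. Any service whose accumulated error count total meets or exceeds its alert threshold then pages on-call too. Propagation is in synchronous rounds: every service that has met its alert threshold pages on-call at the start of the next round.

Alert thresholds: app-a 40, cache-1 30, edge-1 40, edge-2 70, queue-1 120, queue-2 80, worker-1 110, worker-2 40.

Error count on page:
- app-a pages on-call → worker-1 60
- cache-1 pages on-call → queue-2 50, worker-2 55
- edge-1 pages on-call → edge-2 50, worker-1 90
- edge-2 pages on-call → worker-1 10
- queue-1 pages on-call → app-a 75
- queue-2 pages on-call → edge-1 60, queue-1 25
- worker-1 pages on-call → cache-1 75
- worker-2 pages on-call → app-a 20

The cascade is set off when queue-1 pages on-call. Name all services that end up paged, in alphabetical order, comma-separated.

Round 1 — queue-1 pages on-call (initial).
  app-a: +75 → 75 ≥ 40
Round 2 — app-a pages on-call.
  worker-1: +60 → 60 < 110
No further pages.

app-a, queue-1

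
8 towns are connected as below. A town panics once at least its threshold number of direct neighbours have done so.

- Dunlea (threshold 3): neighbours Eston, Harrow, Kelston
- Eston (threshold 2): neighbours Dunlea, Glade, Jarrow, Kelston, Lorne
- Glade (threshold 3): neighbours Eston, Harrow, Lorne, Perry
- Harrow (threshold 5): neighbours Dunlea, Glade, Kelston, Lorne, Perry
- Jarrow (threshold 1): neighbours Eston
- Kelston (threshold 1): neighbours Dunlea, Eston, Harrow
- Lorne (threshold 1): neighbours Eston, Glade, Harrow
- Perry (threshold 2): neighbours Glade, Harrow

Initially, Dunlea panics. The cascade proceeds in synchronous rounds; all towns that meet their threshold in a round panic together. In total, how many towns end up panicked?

5

Round 1 — Dunlea panics (initial).
Round 2 — checking thresholds:
  Eston: 1 of 5 neighbours < 2, not yet.
  Harrow: 1 of 5 neighbours < 5, not yet.
  Kelston: 1 of 3 neighbours ≥ 1, panics.
Round 3 — checking thresholds:
  Eston: 2 of 5 neighbours ≥ 2, panics.
  Harrow: 2 of 5 neighbours < 5, not yet.
Round 4 — checking thresholds:
  Glade: 1 of 4 neighbours < 3, not yet.
  Harrow: 2 of 5 neighbours < 5, not yet.
  Jarrow: 1 of 1 neighbours ≥ 1, panics.
  Lorne: 1 of 3 neighbours ≥ 1, panics.
Round 5 — no new panics; cascade stops.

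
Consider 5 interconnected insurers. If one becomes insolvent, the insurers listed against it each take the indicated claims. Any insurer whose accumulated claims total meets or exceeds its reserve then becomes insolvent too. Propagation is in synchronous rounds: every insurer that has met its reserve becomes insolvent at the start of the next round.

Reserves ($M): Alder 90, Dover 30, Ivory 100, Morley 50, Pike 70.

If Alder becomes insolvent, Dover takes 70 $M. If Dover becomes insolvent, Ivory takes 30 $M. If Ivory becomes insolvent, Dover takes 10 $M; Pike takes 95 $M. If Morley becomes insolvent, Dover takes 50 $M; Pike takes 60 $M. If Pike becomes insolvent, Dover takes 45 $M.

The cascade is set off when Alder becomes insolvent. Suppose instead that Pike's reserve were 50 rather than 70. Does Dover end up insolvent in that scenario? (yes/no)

yes

With Pike's reserve at 50:
Round 1 — Alder becomes insolvent (initial).
  Dover: +70 → 70 ≥ 30
Round 2 — Dover becomes insolvent.
  Ivory: +30 → 30 < 100
No further insolvencies.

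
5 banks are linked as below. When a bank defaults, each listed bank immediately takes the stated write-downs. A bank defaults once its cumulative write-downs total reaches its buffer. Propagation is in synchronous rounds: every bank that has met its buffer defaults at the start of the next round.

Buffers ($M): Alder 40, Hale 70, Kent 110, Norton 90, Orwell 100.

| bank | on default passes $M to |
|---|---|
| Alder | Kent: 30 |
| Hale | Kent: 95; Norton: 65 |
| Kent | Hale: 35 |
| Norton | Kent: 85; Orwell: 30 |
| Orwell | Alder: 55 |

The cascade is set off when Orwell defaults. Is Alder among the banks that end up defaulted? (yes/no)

Round 1 — Orwell defaults (initial).
  Alder: +55 → 55 ≥ 40
Round 2 — Alder defaults.
  Kent: +30 → 30 < 110
No further defaults.

yes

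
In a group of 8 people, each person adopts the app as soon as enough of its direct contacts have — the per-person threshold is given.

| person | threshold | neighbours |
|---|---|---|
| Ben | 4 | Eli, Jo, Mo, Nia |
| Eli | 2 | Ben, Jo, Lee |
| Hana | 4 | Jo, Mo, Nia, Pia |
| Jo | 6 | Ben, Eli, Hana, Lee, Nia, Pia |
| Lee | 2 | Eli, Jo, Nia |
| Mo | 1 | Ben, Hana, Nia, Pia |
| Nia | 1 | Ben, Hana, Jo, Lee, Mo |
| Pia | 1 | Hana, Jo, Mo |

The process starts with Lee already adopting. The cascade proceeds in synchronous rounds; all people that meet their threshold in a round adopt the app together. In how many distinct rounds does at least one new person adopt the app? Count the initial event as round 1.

Round 1 — Lee adopts the app (initial).
Round 2 — checking thresholds:
  Eli: 1 of 3 neighbours < 2, not yet.
  Jo: 1 of 6 neighbours < 6, not yet.
  Nia: 1 of 5 neighbours ≥ 1, adopts the app.
Round 3 — checking thresholds:
  Ben: 1 of 4 neighbours < 4, not yet.
  Eli: 1 of 3 neighbours < 2, not yet.
  Hana: 1 of 4 neighbours < 4, not yet.
  Jo: 2 of 6 neighbours < 6, not yet.
  Mo: 1 of 4 neighbours ≥ 1, adopts the app.
Round 4 — checking thresholds:
  Ben: 2 of 4 neighbours < 4, not yet.
  Eli: 1 of 3 neighbours < 2, not yet.
  Hana: 2 of 4 neighbours < 4, not yet.
  Jo: 2 of 6 neighbours < 6, not yet.
  Pia: 1 of 3 neighbours ≥ 1, adopts the app.
Round 5 — no new adoptions; cascade stops.

4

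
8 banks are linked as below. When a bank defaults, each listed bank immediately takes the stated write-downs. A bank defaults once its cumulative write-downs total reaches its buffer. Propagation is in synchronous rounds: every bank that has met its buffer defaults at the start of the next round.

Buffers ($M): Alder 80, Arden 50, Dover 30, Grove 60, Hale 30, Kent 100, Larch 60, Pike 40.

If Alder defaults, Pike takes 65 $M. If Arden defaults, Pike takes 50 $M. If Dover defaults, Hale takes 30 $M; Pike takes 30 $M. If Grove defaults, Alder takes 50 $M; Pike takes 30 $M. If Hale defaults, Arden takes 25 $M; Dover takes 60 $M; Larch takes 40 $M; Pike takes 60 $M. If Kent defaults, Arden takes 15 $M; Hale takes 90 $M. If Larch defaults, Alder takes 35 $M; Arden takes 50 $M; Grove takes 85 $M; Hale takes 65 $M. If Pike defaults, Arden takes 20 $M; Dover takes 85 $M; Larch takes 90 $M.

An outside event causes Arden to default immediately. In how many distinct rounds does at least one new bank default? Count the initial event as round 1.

Round 1 — Arden defaults (initial).
  Pike: +50 → 50 ≥ 40
Round 2 — Pike defaults.
  Dover: +85 → 85 ≥ 30
  Larch: +90 → 90 ≥ 60
Round 3 — Dover, Larch default.
  Alder: +35 → 35 < 80
  Grove: +85 → 85 ≥ 60
  Hale: +30+65 → 95 ≥ 30
Round 4 — Grove, Hale default.
  Alder: +50 → 85 ≥ 80
Round 5 — Alder defaults.
No further defaults.

5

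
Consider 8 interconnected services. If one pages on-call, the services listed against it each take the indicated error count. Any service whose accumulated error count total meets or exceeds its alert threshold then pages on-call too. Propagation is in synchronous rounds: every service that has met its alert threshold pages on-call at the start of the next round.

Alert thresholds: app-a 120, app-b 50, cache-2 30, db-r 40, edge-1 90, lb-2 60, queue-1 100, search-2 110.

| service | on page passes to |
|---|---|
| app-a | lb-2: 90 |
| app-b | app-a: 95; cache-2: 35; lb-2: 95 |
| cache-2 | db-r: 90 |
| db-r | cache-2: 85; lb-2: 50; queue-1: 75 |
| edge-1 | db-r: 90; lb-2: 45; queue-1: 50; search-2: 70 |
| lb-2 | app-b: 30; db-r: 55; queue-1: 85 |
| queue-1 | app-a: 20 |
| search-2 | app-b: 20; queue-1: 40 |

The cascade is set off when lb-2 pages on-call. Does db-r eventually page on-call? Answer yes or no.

yes

Round 1 — lb-2 pages on-call (initial).
  app-b: +30 → 30 < 50
  db-r: +55 → 55 ≥ 40
  queue-1: +85 → 85 < 100
Round 2 — db-r pages on-call.
  cache-2: +85 → 85 ≥ 30
  queue-1: +75 → 160 ≥ 100
Round 3 — cache-2, queue-1 page on-call.
  app-a: +20 → 20 < 120
No further pages.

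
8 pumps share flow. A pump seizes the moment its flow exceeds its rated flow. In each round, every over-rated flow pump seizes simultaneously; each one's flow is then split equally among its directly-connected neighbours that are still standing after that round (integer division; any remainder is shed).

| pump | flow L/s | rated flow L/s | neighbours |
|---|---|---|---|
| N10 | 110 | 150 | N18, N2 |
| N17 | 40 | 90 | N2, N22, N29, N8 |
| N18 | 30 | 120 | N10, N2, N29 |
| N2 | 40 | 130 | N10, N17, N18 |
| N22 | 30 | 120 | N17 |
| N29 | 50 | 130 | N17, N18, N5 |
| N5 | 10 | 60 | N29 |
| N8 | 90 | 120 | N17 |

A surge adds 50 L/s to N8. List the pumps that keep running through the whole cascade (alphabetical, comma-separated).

N10, N18, N2, N22, N29, N5

Round 1 — N8 at 140 > 120. N8 seizes.
  N8 sheds 140 L/s to N17: 140 each.
    N17: 40+140 = 180 > 90
Round 2 — N17 seizes.
  N17 sheds 180 L/s to N2, N22, N29: 60 each.
    N2: 40+60 = 100 ≤ 130
    N22: 30+60 = 90 ≤ 120
    N29: 50+60 = 110 ≤ 130
No further seizures.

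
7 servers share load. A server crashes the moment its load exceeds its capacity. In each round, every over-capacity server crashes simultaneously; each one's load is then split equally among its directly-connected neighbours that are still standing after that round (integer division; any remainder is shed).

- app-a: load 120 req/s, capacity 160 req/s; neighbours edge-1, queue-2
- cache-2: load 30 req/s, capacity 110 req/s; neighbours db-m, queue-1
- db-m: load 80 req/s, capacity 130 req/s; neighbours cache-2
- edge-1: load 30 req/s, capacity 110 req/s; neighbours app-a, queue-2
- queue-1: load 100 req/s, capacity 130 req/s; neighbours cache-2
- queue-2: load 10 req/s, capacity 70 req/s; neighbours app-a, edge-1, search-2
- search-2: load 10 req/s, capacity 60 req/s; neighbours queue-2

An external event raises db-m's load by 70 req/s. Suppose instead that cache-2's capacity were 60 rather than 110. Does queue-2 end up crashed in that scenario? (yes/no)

With cache-2's capacity at 60:
Round 1 — db-m at 150 > 130. db-m crashes.
  db-m sheds 150 req/s to cache-2: 150 each.
    cache-2: 30+150 = 180 > 60
Round 2 — cache-2 crashes.
  cache-2 sheds 180 req/s to queue-1: 180 each.
    queue-1: 100+180 = 280 > 130
Round 3 — queue-1 crashes.
  queue-1 sheds 280 req/s: no online neighbours, lost.
No further crashes.

no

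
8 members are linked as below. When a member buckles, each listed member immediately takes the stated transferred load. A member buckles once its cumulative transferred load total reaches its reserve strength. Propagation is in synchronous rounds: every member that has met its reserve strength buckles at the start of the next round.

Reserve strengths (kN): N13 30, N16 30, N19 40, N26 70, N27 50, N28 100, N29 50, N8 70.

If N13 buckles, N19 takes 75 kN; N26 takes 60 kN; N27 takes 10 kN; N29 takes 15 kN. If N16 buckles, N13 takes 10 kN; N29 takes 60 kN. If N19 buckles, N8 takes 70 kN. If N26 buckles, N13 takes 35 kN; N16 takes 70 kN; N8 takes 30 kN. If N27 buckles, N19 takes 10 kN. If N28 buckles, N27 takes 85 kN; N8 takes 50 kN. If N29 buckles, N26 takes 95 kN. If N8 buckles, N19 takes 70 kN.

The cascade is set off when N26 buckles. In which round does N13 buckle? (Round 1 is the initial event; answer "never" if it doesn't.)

2

Round 1 — N26 buckles (initial).
  N13: +35 → 35 ≥ 30
  N16: +70 → 70 ≥ 30
  N8: +30 → 30 < 70
Round 2 — N13, N16 buckle.
  N19: +75 → 75 ≥ 40
  N27: +10 → 10 < 50
  N29: +15+60 → 75 ≥ 50
Round 3 — N19, N29 buckle.
  N8: +70 → 100 ≥ 70
Round 4 — N8 buckles.
No further bucklings.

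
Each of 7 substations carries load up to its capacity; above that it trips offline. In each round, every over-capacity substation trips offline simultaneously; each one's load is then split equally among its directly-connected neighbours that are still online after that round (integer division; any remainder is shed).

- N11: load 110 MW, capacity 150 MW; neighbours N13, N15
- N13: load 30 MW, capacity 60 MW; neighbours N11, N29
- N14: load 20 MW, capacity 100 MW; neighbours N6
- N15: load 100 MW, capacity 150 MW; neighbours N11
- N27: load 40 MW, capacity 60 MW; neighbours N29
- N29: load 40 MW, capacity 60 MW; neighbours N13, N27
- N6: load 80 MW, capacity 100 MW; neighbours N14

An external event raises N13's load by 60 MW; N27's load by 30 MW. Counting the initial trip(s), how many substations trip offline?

Round 1 — N13 at 90 > 60; N27 at 70 > 60. N13, N27 trip offline.
  N13 sheds 90 MW to N11, N29: 45 each.
    N11: 110+45 = 155 > 150
    N29: 40+45 = 85 > 60
  N27 sheds 70 MW to N29: 70 each.
    N29: 85+70 = 155 > 60
Round 2 — N11, N29 trip offline.
  N11 sheds 155 MW to N15: 155 each.
    N15: 100+155 = 255 > 150
  N29 sheds 155 MW: no online neighbours, lost.
Round 3 — N15 trips offline.
  N15 sheds 255 MW: no online neighbours, lost.
No further trips.

5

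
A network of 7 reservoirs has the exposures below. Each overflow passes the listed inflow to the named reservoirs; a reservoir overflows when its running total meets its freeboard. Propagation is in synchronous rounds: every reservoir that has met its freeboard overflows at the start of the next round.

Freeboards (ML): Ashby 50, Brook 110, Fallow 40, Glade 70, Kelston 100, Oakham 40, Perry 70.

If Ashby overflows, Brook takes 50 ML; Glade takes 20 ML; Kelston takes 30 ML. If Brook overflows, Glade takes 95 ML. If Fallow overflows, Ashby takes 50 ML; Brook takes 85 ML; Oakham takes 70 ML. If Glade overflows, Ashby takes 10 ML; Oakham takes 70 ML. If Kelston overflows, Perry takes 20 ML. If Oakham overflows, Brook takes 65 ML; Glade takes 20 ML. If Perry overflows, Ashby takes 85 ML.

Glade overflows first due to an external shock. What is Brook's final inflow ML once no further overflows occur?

Round 1 — Glade overflows (initial).
  Ashby: +10 → 10 < 50
  Oakham: +70 → 70 ≥ 40
Round 2 — Oakham overflows.
  Brook: +65 → 65 < 110
No further overflows.

65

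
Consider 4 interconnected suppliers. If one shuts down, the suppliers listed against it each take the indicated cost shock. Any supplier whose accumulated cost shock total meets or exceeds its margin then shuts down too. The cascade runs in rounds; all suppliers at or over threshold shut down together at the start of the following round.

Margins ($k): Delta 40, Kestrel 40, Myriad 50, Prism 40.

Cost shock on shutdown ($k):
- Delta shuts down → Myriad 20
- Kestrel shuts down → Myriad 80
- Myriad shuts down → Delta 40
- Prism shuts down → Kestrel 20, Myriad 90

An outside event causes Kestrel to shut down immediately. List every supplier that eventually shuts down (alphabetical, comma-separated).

Delta, Kestrel, Myriad

Round 1 — Kestrel shuts down (initial).
  Myriad: +80 → 80 ≥ 50
Round 2 — Myriad shuts down.
  Delta: +40 → 40 ≥ 40
Round 3 — Delta shuts down.
No further shutdowns.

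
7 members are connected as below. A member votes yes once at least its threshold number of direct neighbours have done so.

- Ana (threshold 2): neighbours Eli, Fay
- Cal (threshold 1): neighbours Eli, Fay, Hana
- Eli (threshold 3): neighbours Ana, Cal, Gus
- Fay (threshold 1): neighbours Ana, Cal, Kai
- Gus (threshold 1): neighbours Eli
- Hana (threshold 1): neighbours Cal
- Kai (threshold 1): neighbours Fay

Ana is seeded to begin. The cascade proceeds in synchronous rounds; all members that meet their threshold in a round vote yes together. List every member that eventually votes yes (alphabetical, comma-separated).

Ana, Cal, Fay, Hana, Kai

Round 1 — Ana votes yes (initial).
Round 2 — checking thresholds:
  Eli: 1 of 3 neighbours < 3, not yet.
  Fay: 1 of 3 neighbours ≥ 1, votes yes.
Round 3 — checking thresholds:
  Cal: 1 of 3 neighbours ≥ 1, votes yes.
  Eli: 1 of 3 neighbours < 3, not yet.
  Kai: 1 of 1 neighbours ≥ 1, votes yes.
Round 4 — checking thresholds:
  Eli: 2 of 3 neighbours < 3, not yet.
  Hana: 1 of 1 neighbours ≥ 1, votes yes.
Round 5 — no new yes votes; cascade stops.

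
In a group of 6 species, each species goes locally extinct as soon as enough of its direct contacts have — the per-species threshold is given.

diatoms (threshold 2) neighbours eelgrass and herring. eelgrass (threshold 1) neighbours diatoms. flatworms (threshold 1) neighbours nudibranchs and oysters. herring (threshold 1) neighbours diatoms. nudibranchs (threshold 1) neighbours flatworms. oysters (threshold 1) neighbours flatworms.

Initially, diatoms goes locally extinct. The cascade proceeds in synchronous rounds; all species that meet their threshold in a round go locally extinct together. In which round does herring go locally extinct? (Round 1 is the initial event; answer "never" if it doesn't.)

2

Round 1 — diatoms goes locally extinct (initial).
Round 2 — checking thresholds:
  eelgrass: 1 of 1 neighbours ≥ 1, goes locally extinct.
  herring: 1 of 1 neighbours ≥ 1, goes locally extinct.
Round 3 — no new extinctions; cascade stops.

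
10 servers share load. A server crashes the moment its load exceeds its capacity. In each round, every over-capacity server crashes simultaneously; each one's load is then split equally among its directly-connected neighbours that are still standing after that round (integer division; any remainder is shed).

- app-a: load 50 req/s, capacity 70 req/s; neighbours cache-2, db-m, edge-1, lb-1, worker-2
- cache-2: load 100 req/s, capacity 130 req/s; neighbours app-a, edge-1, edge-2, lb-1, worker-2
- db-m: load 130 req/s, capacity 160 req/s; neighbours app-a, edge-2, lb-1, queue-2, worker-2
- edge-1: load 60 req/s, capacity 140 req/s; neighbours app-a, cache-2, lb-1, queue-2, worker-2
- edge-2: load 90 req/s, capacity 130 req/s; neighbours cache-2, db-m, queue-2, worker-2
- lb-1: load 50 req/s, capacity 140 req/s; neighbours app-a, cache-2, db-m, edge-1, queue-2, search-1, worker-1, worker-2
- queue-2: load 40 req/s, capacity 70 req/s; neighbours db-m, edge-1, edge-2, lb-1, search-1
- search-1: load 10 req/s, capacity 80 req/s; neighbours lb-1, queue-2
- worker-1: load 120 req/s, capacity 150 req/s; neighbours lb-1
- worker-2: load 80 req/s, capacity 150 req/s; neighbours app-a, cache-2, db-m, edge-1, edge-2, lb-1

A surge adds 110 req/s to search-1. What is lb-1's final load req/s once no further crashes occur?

Round 1 — search-1 at 120 > 80. search-1 crashes.
  search-1 sheds 120 req/s to lb-1, queue-2: 60 each.
    lb-1: 50+60 = 110 ≤ 140
    queue-2: 40+60 = 100 > 70
Round 2 — queue-2 crashes.
  queue-2 sheds 100 req/s to db-m, edge-1, edge-2, lb-1: 25 each.
    db-m: 130+25 = 155 ≤ 160
    edge-1: 60+25 = 85 ≤ 140
    edge-2: 90+25 = 115 ≤ 130
    lb-1: 110+25 = 135 ≤ 140
No further crashes.

135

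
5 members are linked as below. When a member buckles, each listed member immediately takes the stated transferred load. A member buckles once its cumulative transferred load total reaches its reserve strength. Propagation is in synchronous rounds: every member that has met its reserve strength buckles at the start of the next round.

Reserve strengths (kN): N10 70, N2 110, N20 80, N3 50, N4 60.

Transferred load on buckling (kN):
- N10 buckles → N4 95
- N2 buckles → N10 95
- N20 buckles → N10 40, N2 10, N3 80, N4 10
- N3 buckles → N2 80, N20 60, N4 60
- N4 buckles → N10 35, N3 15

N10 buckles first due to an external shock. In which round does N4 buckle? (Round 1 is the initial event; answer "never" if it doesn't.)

2

Round 1 — N10 buckles (initial).
  N4: +95 → 95 ≥ 60
Round 2 — N4 buckles.
  N3: +15 → 15 < 50
No further bucklings.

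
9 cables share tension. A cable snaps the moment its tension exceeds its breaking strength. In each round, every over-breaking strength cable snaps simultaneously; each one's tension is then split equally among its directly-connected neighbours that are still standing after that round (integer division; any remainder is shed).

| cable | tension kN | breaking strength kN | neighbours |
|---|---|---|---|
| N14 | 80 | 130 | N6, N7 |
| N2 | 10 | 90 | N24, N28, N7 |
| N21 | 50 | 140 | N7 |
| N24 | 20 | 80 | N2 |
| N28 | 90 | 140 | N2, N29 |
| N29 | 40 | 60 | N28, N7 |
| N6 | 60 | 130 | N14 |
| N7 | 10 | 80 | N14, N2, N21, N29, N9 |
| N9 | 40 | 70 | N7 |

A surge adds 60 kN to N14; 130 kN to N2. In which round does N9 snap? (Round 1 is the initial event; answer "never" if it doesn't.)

Round 1 — N14 at 140 > 130; N2 at 140 > 90. N14, N2 snap.
  N14 sheds 140 kN to N6, N7: 70 each.
    N6: 60+70 = 130 ≤ 130
    N7: 10+70 = 80 ≤ 80
  N2 sheds 140 kN to N24, N28, N7: 46 each (2 lost).
    N24: 20+46 = 66 ≤ 80
    N28: 90+46 = 136 ≤ 140
    N7: 80+46 = 126 > 80
Round 2 — N7 snaps.
  N7 sheds 126 kN to N21, N29, N9: 42 each.
    N21: 50+42 = 92 ≤ 140
    N29: 40+42 = 82 > 60
    N9: 40+42 = 82 > 70
Round 3 — N29, N9 snap.
  N29 sheds 82 kN to N28: 82 each.
    N28: 136+82 = 218 > 140
  N9 sheds 82 kN: no online neighbours, lost.
Round 4 — N28 snaps.
  N28 sheds 218 kN: no online neighbours, lost.
No further breaks.

3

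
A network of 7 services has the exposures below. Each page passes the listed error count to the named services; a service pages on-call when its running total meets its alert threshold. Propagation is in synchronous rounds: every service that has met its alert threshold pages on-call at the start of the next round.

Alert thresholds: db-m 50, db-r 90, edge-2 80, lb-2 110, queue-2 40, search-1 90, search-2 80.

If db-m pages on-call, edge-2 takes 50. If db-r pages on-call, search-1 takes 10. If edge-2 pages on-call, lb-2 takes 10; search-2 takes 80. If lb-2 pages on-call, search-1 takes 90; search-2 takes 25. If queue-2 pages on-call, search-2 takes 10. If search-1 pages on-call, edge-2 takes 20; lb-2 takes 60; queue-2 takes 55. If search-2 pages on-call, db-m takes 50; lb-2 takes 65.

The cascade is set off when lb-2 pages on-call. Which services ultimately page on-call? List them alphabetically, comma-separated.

Round 1 — lb-2 pages on-call (initial).
  search-1: +90 → 90 ≥ 90
  search-2: +25 → 25 < 80
Round 2 — search-1 pages on-call.
  edge-2: +20 → 20 < 80
  queue-2: +55 → 55 ≥ 40
Round 3 — queue-2 pages on-call.
  search-2: +10 → 35 < 80
No further pages.

lb-2, queue-2, search-1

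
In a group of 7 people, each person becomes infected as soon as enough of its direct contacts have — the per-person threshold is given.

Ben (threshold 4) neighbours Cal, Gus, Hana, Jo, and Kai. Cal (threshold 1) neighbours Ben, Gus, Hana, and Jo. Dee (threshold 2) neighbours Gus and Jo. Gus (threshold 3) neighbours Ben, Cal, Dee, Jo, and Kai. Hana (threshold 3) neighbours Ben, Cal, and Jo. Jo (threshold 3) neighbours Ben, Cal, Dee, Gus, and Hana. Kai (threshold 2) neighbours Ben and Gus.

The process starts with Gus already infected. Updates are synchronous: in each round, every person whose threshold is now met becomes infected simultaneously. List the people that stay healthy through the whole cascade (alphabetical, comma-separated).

Ben, Dee, Hana, Jo, Kai

Round 1 — Gus becomes infected (initial).
Round 2 — checking thresholds:
  Ben: 1 of 5 neighbours < 4, not yet.
  Cal: 1 of 4 neighbours ≥ 1, becomes infected.
  Dee: 1 of 2 neighbours < 2, not yet.
  Jo: 1 of 5 neighbours < 3, not yet.
  Kai: 1 of 2 neighbours < 2, not yet.
Round 3 — no new infections; cascade stops.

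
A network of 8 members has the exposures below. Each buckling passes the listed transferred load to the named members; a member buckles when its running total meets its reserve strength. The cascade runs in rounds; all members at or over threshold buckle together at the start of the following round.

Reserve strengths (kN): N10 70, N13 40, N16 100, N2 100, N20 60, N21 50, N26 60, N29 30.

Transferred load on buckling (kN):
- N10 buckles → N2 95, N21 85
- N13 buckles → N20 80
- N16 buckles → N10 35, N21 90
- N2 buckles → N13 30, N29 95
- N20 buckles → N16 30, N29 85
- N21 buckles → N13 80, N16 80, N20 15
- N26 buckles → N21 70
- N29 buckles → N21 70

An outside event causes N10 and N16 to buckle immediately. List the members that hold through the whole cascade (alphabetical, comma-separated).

N2, N26

Round 1 — N10, N16 buckle (initial).
  N2: +95 → 95 < 100
  N21: +85+90 → 175 ≥ 50
Round 2 — N21 buckles.
  N13: +80 → 80 ≥ 40
  N20: +15 → 15 < 60
Round 3 — N13 buckles.
  N20: +80 → 95 ≥ 60
Round 4 — N20 buckles.
  N29: +85 → 85 ≥ 30
Round 5 — N29 buckles.
No further bucklings.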